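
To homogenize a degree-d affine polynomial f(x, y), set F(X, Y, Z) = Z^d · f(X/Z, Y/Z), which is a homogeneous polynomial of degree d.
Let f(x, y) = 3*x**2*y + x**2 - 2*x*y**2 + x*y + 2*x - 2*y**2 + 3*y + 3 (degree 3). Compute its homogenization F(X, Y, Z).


F(X, Y, Z) = 3*X**2*Y + X**2*Z - 2*X*Y**2 + X*Y*Z + 2*X*Z**2 - 2*Y**2*Z + 3*Y*Z**2 + 3*Z**3

deg(f) = 3.
Substitute x = X/Z, y = Y/Z into f, then multiply by Z^3.
  monomial 3·x^2·y^1 ↦ 3·X^2·Y^1·Z^0.
  monomial 1·x^2·y^0 ↦ 1·X^2·Y^0·Z^1.
  monomial -2·x^1·y^2 ↦ -2·X^1·Y^2·Z^0.
  monomial 1·x^1·y^1 ↦ 1·X^1·Y^1·Z^1.
  monomial 2·x^1·y^0 ↦ 2·X^1·Y^0·Z^2.
  monomial -2·x^0·y^2 ↦ -2·X^0·Y^2·Z^1.
  monomial 3·x^0·y^1 ↦ 3·X^0·Y^1·Z^2.
  monomial 3·x^0·y^0 ↦ 3·X^0·Y^0·Z^3.
Collecting: F(X, Y, Z) = 3*X**2*Y + X**2*Z - 2*X*Y**2 + X*Y*Z + 2*X*Z**2 - 2*Y**2*Z + 3*Y*Z**2 + 3*Z**3.


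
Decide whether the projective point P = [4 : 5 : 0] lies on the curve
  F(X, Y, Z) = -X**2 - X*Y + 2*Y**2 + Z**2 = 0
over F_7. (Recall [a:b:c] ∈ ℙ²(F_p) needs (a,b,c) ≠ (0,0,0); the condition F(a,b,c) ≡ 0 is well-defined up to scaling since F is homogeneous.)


F(4,5,0) ≡ 0 (mod 7); P is on the curve.

Evaluate F(4, 5, 0) term-by-term (mod 7).
  -X**2 ↦ -1·16·1·1 = -16
  -X*Y ↦ -1·4·5·1 = -20
  2*Y**2 ↦ 2·1·25·1 = 50
  Z**2 ↦ 1·1·1·0 = 0
Sum: F(4, 5, 0) = (-16) + (-20) + (50) + (0) = 14.
Reducing mod 7: 14 ≡ 0 (mod 7).
Since F(a, b, c) ≡ 0 (mod 7), P lies on the curve.


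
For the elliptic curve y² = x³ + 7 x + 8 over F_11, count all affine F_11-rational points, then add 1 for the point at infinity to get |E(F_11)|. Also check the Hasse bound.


Affine points = {(1, 4), (1, 7), (3, 1), (3, 10), (4, 1), (4, 10), (5, 5), (5, 6), (7, 2), (7, 9), (8, 2), (8, 9), (10, 0)}; affine count = 13; |E(F_11)| = 14.

Discriminant check: Δ ∝ 4a³ + 27b² = 4·7³ + 27·8² = 4·343 + 27·64 ≡ 9 (mod 11). Nonzero ⇒ E is nonsingular.
For each x ∈ F_11, compute rhs = x³ + 7·x + 8 mod 11, then count y ∈ F_11 with y² ≡ rhs.
  x = 0: rhs = 8, matching y values: none (0 points).
  x = 1: rhs = 5, matching y values: 4, 7 (2 points).
  x = 2: rhs = 8, matching y values: none (0 points).
  x = 3: rhs = 1, matching y values: 1, 10 (2 points).
  x = 4: rhs = 1, matching y values: 1, 10 (2 points).
  x = 5: rhs = 3, matching y values: 5, 6 (2 points).
  x = 6: rhs = 2, matching y values: none (0 points).
  x = 7: rhs = 4, matching y values: 2, 9 (2 points).
  x = 8: rhs = 4, matching y values: 2, 9 (2 points).
  x = 9: rhs = 8, matching y values: none (0 points).
  x = 10: rhs = 0, matching y values: 0 (1 points).
Total affine count: 13.
Full point count |E(F_11)| = 13 + 1 = 14.
Hasse bound: |14 − (11+1)| = |2| = 2 ≤ 2√11 ≈ 6.6332 ✓.


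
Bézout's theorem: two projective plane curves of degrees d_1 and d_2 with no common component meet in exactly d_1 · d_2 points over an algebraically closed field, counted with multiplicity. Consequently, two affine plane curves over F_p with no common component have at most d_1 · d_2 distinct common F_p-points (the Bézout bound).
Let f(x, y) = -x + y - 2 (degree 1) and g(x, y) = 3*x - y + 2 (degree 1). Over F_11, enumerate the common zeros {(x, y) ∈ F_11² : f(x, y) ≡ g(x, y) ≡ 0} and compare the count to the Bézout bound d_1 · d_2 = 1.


Common zeros: {(0, 2)}; count = 1; Bézout bound = 1.

deg(f) = 1, deg(g) = 1, so Bézout bound = 1.
Scan x ∈ F_11. For each x, list the y ∈ F_11 with f(x, y) ≡ 0 and those with g(x, y) ≡ 0 (mod 11); the common zeros in that column are the intersection.
  x = 0: f ≡ 0 at y ∈ {2}; g ≡ 0 at y ∈ {2}; common: {2}.
  x = 1: f ≡ 0 at y ∈ {3}; g ≡ 0 at y ∈ {5}; common: ∅.
  x = 2: f ≡ 0 at y ∈ {4}; g ≡ 0 at y ∈ {8}; common: ∅.
  x = 3: f ≡ 0 at y ∈ {5}; g ≡ 0 at y ∈ {0}; common: ∅.
  x = 4: f ≡ 0 at y ∈ {6}; g ≡ 0 at y ∈ {3}; common: ∅.
  x = 5: f ≡ 0 at y ∈ {7}; g ≡ 0 at y ∈ {6}; common: ∅.
  x = 6: f ≡ 0 at y ∈ {8}; g ≡ 0 at y ∈ {9}; common: ∅.
  x = 7: f ≡ 0 at y ∈ {9}; g ≡ 0 at y ∈ {1}; common: ∅.
  x = 8: f ≡ 0 at y ∈ {10}; g ≡ 0 at y ∈ {4}; common: ∅.
  x = 9: f ≡ 0 at y ∈ {0}; g ≡ 0 at y ∈ {7}; common: ∅.
  x = 10: f ≡ 0 at y ∈ {1}; g ≡ 0 at y ∈ {10}; common: ∅.
Collecting: common zeros = {(0, 2)}, so the count is 1.
Comparison with the Bézout bound: 1 ≤ 1 = deg(f)·deg(g), as expected for curves with no common component (the bound is attained).


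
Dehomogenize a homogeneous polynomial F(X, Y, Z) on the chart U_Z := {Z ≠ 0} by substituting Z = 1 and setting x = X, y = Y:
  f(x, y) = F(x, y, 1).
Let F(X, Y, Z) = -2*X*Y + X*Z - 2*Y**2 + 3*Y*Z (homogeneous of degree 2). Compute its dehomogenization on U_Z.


f(x, y) = -2*x*y + x - 2*y**2 + 3*y

On U_Z we set Z = 1. Each monomial c·X^i·Y^j·Z^k in F becomes c·x^i·y^j·1^k = c·x^i·y^j.
Substituting Z = 1: F(X, Y, 1) = -2*x*y + x - 2*y**2 + 3*y.
Note: deg(f) ≤ deg(F) = 2; strict inequality happens when F is divisible by Z (lost terms).


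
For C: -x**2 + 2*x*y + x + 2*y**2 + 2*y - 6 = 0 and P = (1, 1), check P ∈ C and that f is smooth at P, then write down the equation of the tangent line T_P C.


Tangent line at P: x + 8*y - 9 = 0.

Step 1: f(1, 1) = 0, so P lies on C.
Step 2: partial derivatives
  f_x(x, y) = -2*x + 2*y + 1, f_y(x, y) = 2*x + 4*y + 2.
  f_x(P) = 1, f_y(P) = 8 (gradient nonzero, so P is smooth).
Step 3: tangent line at P: 1·(x − 1) + 8·(y − 1) = 0.
Expanding: x + 8*y - 9 = 0.


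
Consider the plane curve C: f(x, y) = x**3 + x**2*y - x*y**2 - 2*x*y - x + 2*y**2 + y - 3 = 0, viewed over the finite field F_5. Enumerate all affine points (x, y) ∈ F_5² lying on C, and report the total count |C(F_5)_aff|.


Affine F_5-points: {(0, 1), (2, 2), (3, 2)}; count = 3.

For each of the 25 pairs (x, y) ∈ F_5², evaluate f(x, y) mod 5. Record the zeros.
  x = 0: [0↦2, 1↦0, 2↦2, 3↦3, 4↦3]  zeros at y ∈ {1}
  x = 1: [0↦2, 1↦3, 2↦1, 3↦1, 4↦3]  zeros at y ∈ ∅
  x = 2: [0↦3, 1↦4, 2↦0, 3↦1, 4↦2]  zeros at y ∈ {2}
  x = 3: [0↦1, 1↦4, 2↦0, 3↦4, 4↦1]  zeros at y ∈ {2}
  x = 4: [0↦2, 1↦4, 2↦2, 3↦1, 4↦1]  zeros at y ∈ ∅
Collecting zeros: affine points = {(0, 1), (2, 2), (3, 2)}.
Total count |C(F_5)_aff| = 3.


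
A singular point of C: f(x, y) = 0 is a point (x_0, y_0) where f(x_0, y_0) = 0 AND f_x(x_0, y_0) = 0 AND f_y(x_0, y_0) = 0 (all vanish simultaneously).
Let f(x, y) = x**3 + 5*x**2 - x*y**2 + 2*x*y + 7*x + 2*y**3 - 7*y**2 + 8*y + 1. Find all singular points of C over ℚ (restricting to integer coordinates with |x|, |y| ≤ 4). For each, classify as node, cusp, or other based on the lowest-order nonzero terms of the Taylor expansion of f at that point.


Singular points: {(-2, 1)}; classification: node.

Compute partial derivatives:
  f_x = 3*x**2 + 10*x - y**2 + 2*y + 7.
  f_y = -2*x*y + 2*x + 6*y**2 - 14*y + 8.
Scan x_0 ∈ {−4, ..., 4}. For each x_0, f_y(x_0, y) is a polynomial in y; find its integer roots y ∈ {−4, ..., 4}, then test f_x and f at those candidates.
  x = -4: f_y(-4, y) = 6*y**2 - 6*y; vanishes at y ∈ {0, 1}. (-4, 0): f_x = 15 ≠ 0; (-4, 1): f_x = 16 ≠ 0.
  x = -3: f_y(-3, y) = 6*y**2 - 8*y + 2; vanishes at y ∈ {1}. (-3, 1): f_x = 5 ≠ 0.
  x = -2: f_y(-2, y) = 6*y**2 - 10*y + 4; vanishes at y ∈ {1}. (-2, 1): f_x = 0, f = 0 — SINGULAR.
  x = -1: f_y(-1, y) = 6*y**2 - 12*y + 6; vanishes at y ∈ {1}. (-1, 1): f_x = 1 ≠ 0.
  x = 0: f_y(0, y) = 6*y**2 - 14*y + 8; vanishes at y ∈ {1}. (0, 1): f_x = 8 ≠ 0.
  x = 1: f_y(1, y) = 6*y**2 - 16*y + 10; vanishes at y ∈ {1}. (1, 1): f_x = 21 ≠ 0.
  x = 2: f_y(2, y) = 6*y**2 - 18*y + 12; vanishes at y ∈ {1, 2}. (2, 1): f_x = 40 ≠ 0; (2, 2): f_x = 39 ≠ 0.
  x = 3: f_y(3, y) = 6*y**2 - 20*y + 14; vanishes at y ∈ {1}. (3, 1): f_x = 65 ≠ 0.
  x = 4: f_y(4, y) = 6*y**2 - 22*y + 16; vanishes at y ∈ {1}. (4, 1): f_x = 96 ≠ 0.
Only singular point on the grid: (-2, 1).
Classify: substitute x = -2 + u, y = 1 + v and expand: f = u**3 - u**2 - u*v**2 + 2*v**3 + v**2.
No constant or linear terms (consistent with a singular point). Quadratic part: -u**2 + v**2. Cubic part: u**3 - u*v**2 + 2*v**3.
The quadratic part v**2 - u**2 = (v − u)(v + u) splits into two distinct linear factors, so there are two distinct tangent lines y − 1 = ±(x − -2) — this is a node (ordinary double point).
Classification: node.


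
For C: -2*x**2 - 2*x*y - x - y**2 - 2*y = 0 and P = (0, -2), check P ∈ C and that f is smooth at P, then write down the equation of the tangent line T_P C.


Tangent line at P: 3*x + 2*y + 4 = 0.

Step 1: f(0, -2) = 0, so P lies on C.
Step 2: partial derivatives
  f_x(x, y) = -4*x - 2*y - 1, f_y(x, y) = -2*x - 2*y - 2.
  f_x(P) = 3, f_y(P) = 2 (gradient nonzero, so P is smooth).
Step 3: tangent line at P: 3·(x − 0) + 2·(y − -2) = 0.
Expanding: 3*x + 2*y + 4 = 0.


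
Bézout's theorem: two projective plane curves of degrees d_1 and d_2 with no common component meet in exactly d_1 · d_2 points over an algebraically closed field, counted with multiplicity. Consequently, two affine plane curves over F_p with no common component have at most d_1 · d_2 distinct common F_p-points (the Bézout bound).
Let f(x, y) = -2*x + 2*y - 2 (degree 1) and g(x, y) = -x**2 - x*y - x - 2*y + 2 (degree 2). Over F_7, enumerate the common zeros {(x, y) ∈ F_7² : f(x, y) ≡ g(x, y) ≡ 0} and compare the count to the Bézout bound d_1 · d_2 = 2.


Common zeros: {(0, 1), (5, 6)}; count = 2; Bézout bound = 2.

deg(f) = 1, deg(g) = 2, so Bézout bound = 2.
Scan x ∈ F_7. For each x, list the y ∈ F_7 with f(x, y) ≡ 0 and those with g(x, y) ≡ 0 (mod 7); the common zeros in that column are the intersection.
  x = 0: f ≡ 0 at y ∈ {1}; g ≡ 0 at y ∈ {1}; common: {1}.
  x = 1: f ≡ 0 at y ∈ {2}; g ≡ 0 at y ∈ {0}; common: ∅.
  x = 2: f ≡ 0 at y ∈ {3}; g ≡ 0 at y ∈ {6}; common: ∅.
  x = 3: f ≡ 0 at y ∈ {4}; g ≡ 0 at y ∈ {5}; common: ∅.
  x = 4: f ≡ 0 at y ∈ {5}; g ≡ 0 at y ∈ {4}; common: ∅.
  x = 5: f ≡ 0 at y ∈ {6}; g ≡ 0 at y ∈ {0, 1, 2, 3, 4, 5, 6}; common: {6}.
  x = 6: f ≡ 0 at y ∈ {0}; g ≡ 0 at y ∈ {2}; common: ∅.
Collecting: common zeros = {(0, 1), (5, 6)}, so the count is 2.
Comparison with the Bézout bound: 2 ≤ 2 = deg(f)·deg(g), as expected for curves with no common component (the bound is attained).


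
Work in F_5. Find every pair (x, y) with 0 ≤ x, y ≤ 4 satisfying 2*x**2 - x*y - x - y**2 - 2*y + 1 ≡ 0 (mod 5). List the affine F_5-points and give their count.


Affine F_5-points: {(2, 2), (2, 4), (3, 1), (3, 4)}; count = 4.

For each of the 25 pairs (x, y) ∈ F_5², evaluate f(x, y) mod 5. Record the zeros.
  x = 0: [0↦1, 1↦3, 2↦3, 3↦1, 4↦2]  zeros at y ∈ ∅
  x = 1: [0↦2, 1↦3, 2↦2, 3↦4, 4↦4]  zeros at y ∈ ∅
  x = 2: [0↦2, 1↦2, 2↦0, 3↦1, 4↦0]  zeros at y ∈ {2, 4}
  x = 3: [0↦1, 1↦0, 2↦2, 3↦2, 4↦0]  zeros at y ∈ {1, 4}
  x = 4: [0↦4, 1↦2, 2↦3, 3↦2, 4↦4]  zeros at y ∈ ∅
Collecting zeros: affine points = {(2, 2), (2, 4), (3, 1), (3, 4)}.
Total count |C(F_5)_aff| = 4.


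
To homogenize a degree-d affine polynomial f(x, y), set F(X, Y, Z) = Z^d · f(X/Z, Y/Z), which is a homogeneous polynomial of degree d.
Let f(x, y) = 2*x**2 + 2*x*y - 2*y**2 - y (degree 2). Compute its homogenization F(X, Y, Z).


F(X, Y, Z) = 2*X**2 + 2*X*Y - 2*Y**2 - Y*Z

deg(f) = 2.
Substitute x = X/Z, y = Y/Z into f, then multiply by Z^2.
  monomial 2·x^2·y^0 ↦ 2·X^2·Y^0·Z^0.
  monomial 2·x^1·y^1 ↦ 2·X^1·Y^1·Z^0.
  monomial -2·x^0·y^2 ↦ -2·X^0·Y^2·Z^0.
  monomial -1·x^0·y^1 ↦ -1·X^0·Y^1·Z^1.
Collecting: F(X, Y, Z) = 2*X**2 + 2*X*Y - 2*Y**2 - Y*Z.


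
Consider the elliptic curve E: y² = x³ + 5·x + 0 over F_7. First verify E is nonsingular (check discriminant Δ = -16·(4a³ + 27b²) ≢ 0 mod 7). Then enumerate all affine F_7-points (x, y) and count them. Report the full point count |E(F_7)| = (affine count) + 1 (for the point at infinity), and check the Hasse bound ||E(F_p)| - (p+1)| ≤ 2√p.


Affine points = {(0, 0), (2, 2), (2, 5), (3, 0), (4, 0), (6, 1), (6, 6)}; affine count = 7; |E(F_7)| = 8.

Discriminant check: Δ ∝ 4a³ + 27b² = 4·5³ + 27·0² = 4·125 + 27·0 ≡ 3 (mod 7). Nonzero ⇒ E is nonsingular.
For each x ∈ F_7, compute rhs = x³ + 5·x + 0 mod 7, then count y ∈ F_7 with y² ≡ rhs.
  x = 0: rhs = 0, matching y values: 0 (1 points).
  x = 1: rhs = 6, matching y values: none (0 points).
  x = 2: rhs = 4, matching y values: 2, 5 (2 points).
  x = 3: rhs = 0, matching y values: 0 (1 points).
  x = 4: rhs = 0, matching y values: 0 (1 points).
  x = 5: rhs = 3, matching y values: none (0 points).
  x = 6: rhs = 1, matching y values: 1, 6 (2 points).
Total affine count: 7.
Full point count |E(F_7)| = 7 + 1 = 8.
Hasse bound: |8 − (7+1)| = |0| = 0 ≤ 2√7 ≈ 5.2915 ✓.


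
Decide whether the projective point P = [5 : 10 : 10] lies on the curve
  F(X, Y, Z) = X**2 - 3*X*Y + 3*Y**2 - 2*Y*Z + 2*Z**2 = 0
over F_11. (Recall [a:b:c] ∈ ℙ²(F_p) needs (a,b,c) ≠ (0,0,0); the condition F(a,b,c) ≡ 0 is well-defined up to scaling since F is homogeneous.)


F(5,10,10) ≡ 10 (mod 11); P is NOT on the curve.

Evaluate F(5, 10, 10) term-by-term (mod 11).
  X**2 ↦ 1·25·1·1 = 25
  -3*X*Y ↦ -3·5·10·1 = -150
  3*Y**2 ↦ 3·1·100·1 = 300
  -2*Y*Z ↦ -2·1·10·10 = -200
  2*Z**2 ↦ 2·1·1·100 = 200
Sum: F(5, 10, 10) = (25) + (-150) + (300) + (-200) + (200) = 175.
Reducing mod 11: 175 ≡ 10 (mod 11).
Since F(a, b, c) ≡ 10 ≠ 0 (mod 11), P does NOT lie on the curve.


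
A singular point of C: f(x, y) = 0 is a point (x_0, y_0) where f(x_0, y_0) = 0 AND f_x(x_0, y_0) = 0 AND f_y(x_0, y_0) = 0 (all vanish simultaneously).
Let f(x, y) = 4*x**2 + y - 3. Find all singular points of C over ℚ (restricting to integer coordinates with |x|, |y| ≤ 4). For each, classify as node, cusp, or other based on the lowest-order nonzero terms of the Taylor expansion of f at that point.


No singular points in the scanned grid; C is smooth there.

Compute partial derivatives:
  f_x = 8*x.
  f_y = 1.
f_y = 1 is a nonzero constant, so f_y never vanishes: no point (x, y) can satisfy f = f_x = f_y = 0. In particular no (x, y) ∈ {−4, ..., 4}² is singular; the curve is smooth.


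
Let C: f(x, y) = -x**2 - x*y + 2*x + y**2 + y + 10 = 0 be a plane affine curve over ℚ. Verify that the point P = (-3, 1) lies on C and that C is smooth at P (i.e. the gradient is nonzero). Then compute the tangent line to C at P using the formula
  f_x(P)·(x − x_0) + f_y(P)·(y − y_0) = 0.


Tangent line at P: 7*x + 6*y + 15 = 0.

Step 1: f(-3, 1) = 0, so P lies on C.
Step 2: partial derivatives
  f_x(x, y) = -2*x - y + 2, f_y(x, y) = -x + 2*y + 1.
  f_x(P) = 7, f_y(P) = 6 (gradient nonzero, so P is smooth).
Step 3: tangent line at P: 7·(x − -3) + 6·(y − 1) = 0.
Expanding: 7*x + 6*y + 15 = 0.


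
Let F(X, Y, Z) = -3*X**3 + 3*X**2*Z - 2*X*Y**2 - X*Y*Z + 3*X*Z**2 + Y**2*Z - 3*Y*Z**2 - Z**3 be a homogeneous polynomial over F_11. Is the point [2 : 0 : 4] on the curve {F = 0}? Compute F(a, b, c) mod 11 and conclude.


F(2,0,4) ≡ 1 (mod 11); P is NOT on the curve.

Evaluate F(2, 0, 4) term-by-term (mod 11).
  -3*X**3 ↦ -3·8·1·1 = -24
  3*X**2*Z ↦ 3·4·1·4 = 48
  -2*X*Y**2 ↦ -2·2·0·1 = 0
  -X*Y*Z ↦ -1·2·0·4 = 0
  3*X*Z**2 ↦ 3·2·1·16 = 96
  Y**2*Z ↦ 1·1·0·4 = 0
  -3*Y*Z**2 ↦ -3·1·0·16 = 0
  -Z**3 ↦ -1·1·1·64 = -64
Sum: F(2, 0, 4) = (-24) + (48) + (0) + (0) + (96) + (0) + (0) + (-64) = 56.
Reducing mod 11: 56 ≡ 1 (mod 11).
Since F(a, b, c) ≡ 1 ≠ 0 (mod 11), P does NOT lie on the curve.


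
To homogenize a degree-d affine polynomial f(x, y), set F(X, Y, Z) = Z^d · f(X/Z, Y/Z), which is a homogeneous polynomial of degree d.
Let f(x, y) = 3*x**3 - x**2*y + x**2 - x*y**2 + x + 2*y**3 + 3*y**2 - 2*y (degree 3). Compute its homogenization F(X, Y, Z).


F(X, Y, Z) = 3*X**3 - X**2*Y + X**2*Z - X*Y**2 + X*Z**2 + 2*Y**3 + 3*Y**2*Z - 2*Y*Z**2

deg(f) = 3.
Substitute x = X/Z, y = Y/Z into f, then multiply by Z^3.
  monomial 3·x^3·y^0 ↦ 3·X^3·Y^0·Z^0.
  monomial -1·x^2·y^1 ↦ -1·X^2·Y^1·Z^0.
  monomial 1·x^2·y^0 ↦ 1·X^2·Y^0·Z^1.
  monomial -1·x^1·y^2 ↦ -1·X^1·Y^2·Z^0.
  monomial 1·x^1·y^0 ↦ 1·X^1·Y^0·Z^2.
  monomial 2·x^0·y^3 ↦ 2·X^0·Y^3·Z^0.
  monomial 3·x^0·y^2 ↦ 3·X^0·Y^2·Z^1.
  monomial -2·x^0·y^1 ↦ -2·X^0·Y^1·Z^2.
Collecting: F(X, Y, Z) = 3*X**3 - X**2*Y + X**2*Z - X*Y**2 + X*Z**2 + 2*Y**3 + 3*Y**2*Z - 2*Y*Z**2.


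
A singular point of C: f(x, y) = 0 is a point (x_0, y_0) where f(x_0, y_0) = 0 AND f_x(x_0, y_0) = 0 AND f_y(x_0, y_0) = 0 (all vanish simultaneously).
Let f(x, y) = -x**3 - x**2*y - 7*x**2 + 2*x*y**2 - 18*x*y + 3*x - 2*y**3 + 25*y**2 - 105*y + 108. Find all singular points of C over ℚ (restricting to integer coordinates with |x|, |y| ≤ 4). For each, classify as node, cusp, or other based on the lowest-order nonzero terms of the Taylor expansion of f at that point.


Singular points: {(-3, 3)}; classification: node.

Compute partial derivatives:
  f_x = -3*x**2 - 2*x*y - 14*x + 2*y**2 - 18*y + 3.
  f_y = -x**2 + 4*x*y - 18*x - 6*y**2 + 50*y - 105.
Scan x_0 ∈ {−4, ..., 4}. For each x_0, f_y(x_0, y) is a polynomial in y; find its integer roots y ∈ {−4, ..., 4}, then test f_x and f at those candidates.
  x = -4: f_y(-4, y) = -6*y**2 + 34*y - 49; no integer root y with |y| ≤ 4.
  x = -3: f_y(-3, y) = -6*y**2 + 38*y - 60; vanishes at y ∈ {3}. (-3, 3): f_x = 0, f = 0 — SINGULAR.
  x = -2: f_y(-2, y) = -6*y**2 + 42*y - 73; no integer root y with |y| ≤ 4.
  x = -1: f_y(-1, y) = -6*y**2 + 46*y - 88; vanishes at y ∈ {4}. (-1, 4): f_x = -18 ≠ 0.
  x = 0: f_y(0, y) = -6*y**2 + 50*y - 105; no integer root y with |y| ≤ 4.
  x = 1: f_y(1, y) = -6*y**2 + 54*y - 124; no integer root y with |y| ≤ 4.
  x = 2: f_y(2, y) = -6*y**2 + 58*y - 145; no integer root y with |y| ≤ 4.
  x = 3: f_y(3, y) = -6*y**2 + 62*y - 168; no integer root y with |y| ≤ 4.
  x = 4: f_y(4, y) = -6*y**2 + 66*y - 193; no integer root y with |y| ≤ 4.
Only singular point on the grid: (-3, 3).
Classify: substitute x = -3 + u, y = 3 + v and expand: f = -u**3 - u**2*v - u**2 + 2*u*v**2 - 2*v**3 + v**2.
No constant or linear terms (consistent with a singular point). Quadratic part: -u**2 + v**2. Cubic part: -u**3 - u**2*v + 2*u*v**2 - 2*v**3.
The quadratic part v**2 - u**2 = (v − u)(v + u) splits into two distinct linear factors, so there are two distinct tangent lines y − 3 = ±(x − -3) — this is a node (ordinary double point).
Classification: node.


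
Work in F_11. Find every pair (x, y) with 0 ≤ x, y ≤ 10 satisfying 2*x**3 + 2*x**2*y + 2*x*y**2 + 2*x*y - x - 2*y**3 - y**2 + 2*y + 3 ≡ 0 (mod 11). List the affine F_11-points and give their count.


Affine F_11-points: {(0, 9), (2, 5), (3, 2), (3, 4), (5, 9), (6, 0), (7, 0), (7, 2), (7, 10), (8, 7), (8, 8), (8, 9), (9, 0), (10, 2)}; count = 14.

For each of the 121 pairs (x, y) ∈ F_11², evaluate f(x, y) mod 11. Record the zeros.
  x = 0: [0↦3, 1↦2, 2↦9, 3↦1, 4↦10, 5↦2, 6↦9, 7↦8, 8↦9, 9↦0, 10↦2]  zeros at y ∈ {9}
  x = 1: [0↦4, 1↦9, 2↦4, 3↦10, 4↦4, 5↦7, 6↦7, 7↦3, 8↦5, 9↦1, 10↦1]  zeros at y ∈ ∅
  x = 2: [0↦6, 1↦10, 2↦8, 3↦10, 4↦4, 5↦0, 6↦8, 7↦5, 8↦1, 9↦6, 10↦8]  zeros at y ∈ {5}
  x = 3: [0↦10, 1↦6, 2↦0, 3↦2, 4↦0, 5↦4, 6↦2, 7↦4, 8↦9, 9↦5, 10↦2]  zeros at y ∈ {2, 4}
  x = 4: [0↦6, 1↦9, 2↦3, 3↦9, 4↦4, 5↦9, 6↦1, 7↦1, 8↦8, 9↦10, 10↦6]  zeros at y ∈ ∅
  x = 5: [0↦6, 1↦9, 2↦7, 3↦10, 4↦6, 5↦5, 6↦6, 7↦8, 8↦10, 9↦0, 10↦10]  zeros at y ∈ {9}
  x = 6: [0↦0, 1↦7, 2↦2, 3↦6, 4↦7, 5↦4, 6↦7, 7↦4, 8↦5, 9↦9, 10↦4]  zeros at y ∈ {0}
  x = 7: [0↦0, 1↦4, 2↦0, 3↦9, 4↦8, 5↦7, 6↦5, 7↦1, 8↦5, 9↦5, 10↦0]  zeros at y ∈ {0, 2, 10}
  x = 8: [0↦7, 1↦1, 2↦2, 3↦9, 4↦10, 5↦4, 6↦1, 7↦0, 8↦0, 9↦0, 10↦10]  zeros at y ∈ {7, 8, 9}
  x = 9: [0↦0, 1↦10, 2↦9, 3↦7, 4↦3, 5↦7, 6↦7, 7↦2, 8↦2, 9↦6, 10↦2]  zeros at y ∈ {0}
  x = 10: [0↦2, 1↦10, 2↦0, 3↦4, 4↦10, 5↦6, 6↦2, 7↦8, 8↦1, 9↦2, 10↦10]  zeros at y ∈ {2}
Collecting zeros: affine points = {(0, 9), (2, 5), (3, 2), (3, 4), (5, 9), (6, 0), (7, 0), (7, 2), (7, 10), (8, 7), (8, 8), (8, 9), (9, 0), (10, 2)}.
Total count |C(F_11)_aff| = 14.


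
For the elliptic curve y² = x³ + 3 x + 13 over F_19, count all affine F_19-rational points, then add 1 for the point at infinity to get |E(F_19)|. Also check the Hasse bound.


Affine points = {(1, 6), (1, 13), (3, 7), (3, 12), (5, 1), (5, 18), (6, 0), (7, 4), (7, 15), (8, 6), (8, 13), (9, 3), (9, 16), (10, 6), (10, 13), (11, 3), (11, 16), (13, 8), (13, 11), (14, 5), (14, 14), (18, 3), (18, 16)}; affine count = 23; |E(F_19)| = 24.

Discriminant check: Δ ∝ 4a³ + 27b² = 4·3³ + 27·13² = 4·27 + 27·169 ≡ 16 (mod 19). Nonzero ⇒ E is nonsingular.
For each x ∈ F_19, compute rhs = x³ + 3·x + 13 mod 19, then count y ∈ F_19 with y² ≡ rhs.
  x = 0: rhs = 13, matching y values: none (0 points).
  x = 1: rhs = 17, matching y values: 6, 13 (2 points).
  x = 2: rhs = 8, matching y values: none (0 points).
  x = 3: rhs = 11, matching y values: 7, 12 (2 points).
  x = 4: rhs = 13, matching y values: none (0 points).
  x = 5: rhs = 1, matching y values: 1, 18 (2 points).
  x = 6: rhs = 0, matching y values: 0 (1 points).
  x = 7: rhs = 16, matching y values: 4, 15 (2 points).
  x = 8: rhs = 17, matching y values: 6, 13 (2 points).
  x = 9: rhs = 9, matching y values: 3, 16 (2 points).
  x = 10: rhs = 17, matching y values: 6, 13 (2 points).
  x = 11: rhs = 9, matching y values: 3, 16 (2 points).
  x = 12: rhs = 10, matching y values: none (0 points).
  x = 13: rhs = 7, matching y values: 8, 11 (2 points).
  x = 14: rhs = 6, matching y values: 5, 14 (2 points).
  x = 15: rhs = 13, matching y values: none (0 points).
  x = 16: rhs = 15, matching y values: none (0 points).
  x = 17: rhs = 18, matching y values: none (0 points).
  x = 18: rhs = 9, matching y values: 3, 16 (2 points).
Total affine count: 23.
Full point count |E(F_19)| = 23 + 1 = 24.
Hasse bound: |24 − (19+1)| = |4| = 4 ≤ 2√19 ≈ 8.7178 ✓.


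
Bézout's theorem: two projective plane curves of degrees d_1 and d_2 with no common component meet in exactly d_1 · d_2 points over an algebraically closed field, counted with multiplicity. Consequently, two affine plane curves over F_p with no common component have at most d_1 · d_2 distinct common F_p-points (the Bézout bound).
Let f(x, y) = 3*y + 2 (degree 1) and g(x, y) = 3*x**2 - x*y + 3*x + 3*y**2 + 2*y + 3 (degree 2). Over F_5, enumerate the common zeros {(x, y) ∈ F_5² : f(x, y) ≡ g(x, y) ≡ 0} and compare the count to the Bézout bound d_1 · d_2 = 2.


Common zeros: ∅; count = 0; Bézout bound = 2.

deg(f) = 1, deg(g) = 2, so Bézout bound = 2.
Scan x ∈ F_5. For each x, list the y ∈ F_5 with f(x, y) ≡ 0 and those with g(x, y) ≡ 0 (mod 5); the common zeros in that column are the intersection.
  x = 0: f ≡ 0 at y ∈ {1}; g ≡ 0 at y ∈ ∅; common: ∅.
  x = 1: f ≡ 0 at y ∈ {1}; g ≡ 0 at y ∈ ∅; common: ∅.
  x = 2: f ≡ 0 at y ∈ {1}; g ≡ 0 at y ∈ ∅; common: ∅.
  x = 3: f ≡ 0 at y ∈ {1}; g ≡ 0 at y ∈ ∅; common: ∅.
  x = 4: f ≡ 0 at y ∈ {1}; g ≡ 0 at y ∈ ∅; common: ∅.
Collecting: common zeros = ∅, so the count is 0.
Comparison with the Bézout bound: 0 ≤ 2 = deg(f)·deg(g), as expected for curves with no common component (the affine F_5-count falls short of the bound because intersections may lie at infinity, over extension fields, or carry multiplicity).


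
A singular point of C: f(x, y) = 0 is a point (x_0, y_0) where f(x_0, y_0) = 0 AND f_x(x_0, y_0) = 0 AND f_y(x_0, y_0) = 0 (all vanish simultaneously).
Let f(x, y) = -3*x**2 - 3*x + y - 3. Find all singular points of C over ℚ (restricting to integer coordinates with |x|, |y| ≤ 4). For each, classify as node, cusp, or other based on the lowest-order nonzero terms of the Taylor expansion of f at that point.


No singular points in the scanned grid; C is smooth there.

Compute partial derivatives:
  f_x = -6*x - 3.
  f_y = 1.
f_y = 1 is a nonzero constant, so f_y never vanishes: no point (x, y) can satisfy f = f_x = f_y = 0. In particular no (x, y) ∈ {−4, ..., 4}² is singular; the curve is smooth.


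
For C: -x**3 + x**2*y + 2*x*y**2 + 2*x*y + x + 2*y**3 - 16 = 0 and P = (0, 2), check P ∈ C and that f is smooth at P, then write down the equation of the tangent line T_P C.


Tangent line at P: 13*x + 24*y - 48 = 0.

Step 1: f(0, 2) = 0, so P lies on C.
Step 2: partial derivatives
  f_x(x, y) = -3*x**2 + 2*x*y + 2*y**2 + 2*y + 1, f_y(x, y) = x**2 + 4*x*y + 2*x + 6*y**2.
  f_x(P) = 13, f_y(P) = 24 (gradient nonzero, so P is smooth).
Step 3: tangent line at P: 13·(x − 0) + 24·(y − 2) = 0.
Expanding: 13*x + 24*y - 48 = 0.


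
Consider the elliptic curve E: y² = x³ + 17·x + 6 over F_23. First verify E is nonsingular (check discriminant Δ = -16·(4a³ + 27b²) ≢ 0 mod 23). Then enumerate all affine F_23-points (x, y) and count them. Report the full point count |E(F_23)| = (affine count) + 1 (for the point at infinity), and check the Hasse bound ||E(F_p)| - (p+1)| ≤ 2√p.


Affine points = {(0, 11), (0, 12), (1, 1), (1, 22), (2, 5), (2, 18), (4, 0), (5, 3), (5, 20), (6, 5), (6, 18), (7, 10), (7, 13), (10, 7), (10, 16), (11, 11), (11, 12), (12, 11), (12, 12), (13, 3), (13, 20), (15, 5), (15, 18), (16, 2), (16, 21), (18, 7), (18, 16), (19, 9), (19, 14)}; affine count = 29; |E(F_23)| = 30.

Discriminant check: Δ ∝ 4a³ + 27b² = 4·17³ + 27·6² = 4·4913 + 27·36 ≡ 16 (mod 23). Nonzero ⇒ E is nonsingular.
For each x ∈ F_23, compute rhs = x³ + 17·x + 6 mod 23, then count y ∈ F_23 with y² ≡ rhs.
  x = 0: rhs = 6, matching y values: 11, 12 (2 points).
  x = 1: rhs = 1, matching y values: 1, 22 (2 points).
  x = 2: rhs = 2, matching y values: 5, 18 (2 points).
  x = 3: rhs = 15, matching y values: none (0 points).
  x = 4: rhs = 0, matching y values: 0 (1 points).
  x = 5: rhs = 9, matching y values: 3, 20 (2 points).
  x = 6: rhs = 2, matching y values: 5, 18 (2 points).
  x = 7: rhs = 8, matching y values: 10, 13 (2 points).
  x = 8: rhs = 10, matching y values: none (0 points).
  x = 9: rhs = 14, matching y values: none (0 points).
  x = 10: rhs = 3, matching y values: 7, 16 (2 points).
  x = 11: rhs = 6, matching y values: 11, 12 (2 points).
  x = 12: rhs = 6, matching y values: 11, 12 (2 points).
  x = 13: rhs = 9, matching y values: 3, 20 (2 points).
  x = 14: rhs = 21, matching y values: none (0 points).
  x = 15: rhs = 2, matching y values: 5, 18 (2 points).
  x = 16: rhs = 4, matching y values: 2, 21 (2 points).
  x = 17: rhs = 10, matching y values: none (0 points).
  x = 18: rhs = 3, matching y values: 7, 16 (2 points).
  x = 19: rhs = 12, matching y values: 9, 14 (2 points).
  x = 20: rhs = 20, matching y values: none (0 points).
  x = 21: rhs = 10, matching y values: none (0 points).
  x = 22: rhs = 11, matching y values: none (0 points).
Total affine count: 29.
Full point count |E(F_23)| = 29 + 1 = 30.
Hasse bound: |30 − (23+1)| = |6| = 6 ≤ 2√23 ≈ 9.5917 ✓.


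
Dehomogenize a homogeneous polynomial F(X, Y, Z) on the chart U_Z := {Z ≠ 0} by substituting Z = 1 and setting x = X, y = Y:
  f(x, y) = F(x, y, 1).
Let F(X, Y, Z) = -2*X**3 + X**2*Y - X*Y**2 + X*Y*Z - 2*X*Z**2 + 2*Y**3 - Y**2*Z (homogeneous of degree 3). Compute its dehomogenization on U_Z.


f(x, y) = -2*x**3 + x**2*y - x*y**2 + x*y - 2*x + 2*y**3 - y**2

On U_Z we set Z = 1. Each monomial c·X^i·Y^j·Z^k in F becomes c·x^i·y^j·1^k = c·x^i·y^j.
Substituting Z = 1: F(X, Y, 1) = -2*x**3 + x**2*y - x*y**2 + x*y - 2*x + 2*y**3 - y**2.
Note: deg(f) ≤ deg(F) = 3; strict inequality happens when F is divisible by Z (lost terms).


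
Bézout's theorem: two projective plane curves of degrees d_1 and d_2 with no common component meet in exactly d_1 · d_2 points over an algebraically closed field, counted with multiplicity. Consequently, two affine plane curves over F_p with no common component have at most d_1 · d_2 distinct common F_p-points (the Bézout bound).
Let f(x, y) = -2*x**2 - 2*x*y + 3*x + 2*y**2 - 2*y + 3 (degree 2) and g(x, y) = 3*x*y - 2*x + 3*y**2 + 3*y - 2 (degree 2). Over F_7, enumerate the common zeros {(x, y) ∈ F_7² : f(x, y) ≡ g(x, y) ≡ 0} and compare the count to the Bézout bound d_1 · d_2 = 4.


Common zeros: {(3, 2)}; count = 1; Bézout bound = 4.

deg(f) = 2, deg(g) = 2, so Bézout bound = 4.
Scan x ∈ F_7. For each x, list the y ∈ F_7 with f(x, y) ≡ 0 and those with g(x, y) ≡ 0 (mod 7); the common zeros in that column are the intersection.
  x = 0: f ≡ 0 at y ∈ {2, 6}; g ≡ 0 at y ∈ ∅; common: ∅.
  x = 1: f ≡ 0 at y ∈ ∅; g ≡ 0 at y ∈ {6}; common: ∅.
  x = 2: f ≡ 0 at y ∈ {5}; g ≡ 0 at y ∈ ∅; common: ∅.
  x = 3: f ≡ 0 at y ∈ {2}; g ≡ 0 at y ∈ {1, 2}; common: {2}.
  x = 4: f ≡ 0 at y ∈ ∅; g ≡ 0 at y ∈ {4, 5}; common: ∅.
  x = 5: f ≡ 0 at y ∈ {1, 5}; g ≡ 0 at y ∈ ∅; common: ∅.
  x = 6: f ≡ 0 at y ∈ {1, 6}; g ≡ 0 at y ∈ {0}; common: ∅.
Collecting: common zeros = {(3, 2)}, so the count is 1.
Comparison with the Bézout bound: 1 ≤ 4 = deg(f)·deg(g), as expected for curves with no common component (the affine F_7-count falls short of the bound because intersections may lie at infinity, over extension fields, or carry multiplicity).


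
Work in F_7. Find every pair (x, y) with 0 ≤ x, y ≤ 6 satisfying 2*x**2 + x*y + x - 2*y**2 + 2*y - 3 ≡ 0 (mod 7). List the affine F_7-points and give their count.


Affine F_7-points: {(0, 2), (0, 6), (1, 0), (1, 5), (2, 0), (2, 2), (3, 1), (3, 5)}; count = 8.

For each of the 49 pairs (x, y) ∈ F_7², evaluate f(x, y) mod 7. Record the zeros.
  x = 0: [0↦4, 1↦4, 2↦0, 3↦6, 4↦1, 5↦6, 6↦0]  zeros at y ∈ {2, 6}
  x = 1: [0↦0, 1↦1, 2↦5, 3↦5, 4↦1, 5↦0, 6↦2]  zeros at y ∈ {0, 5}
  x = 2: [0↦0, 1↦2, 2↦0, 3↦1, 4↦5, 5↦5, 6↦1]  zeros at y ∈ {0, 2}
  x = 3: [0↦4, 1↦0, 2↦6, 3↦1, 4↦6, 5↦0, 6↦4]  zeros at y ∈ {1, 5}
  x = 4: [0↦5, 1↦2, 2↦2, 3↦5, 4↦4, 5↦6, 6↦4]  zeros at y ∈ ∅
  x = 5: [0↦3, 1↦1, 2↦2, 3↦6, 4↦6, 5↦2, 6↦1]  zeros at y ∈ ∅
  x = 6: [0↦5, 1↦4, 2↦6, 3↦4, 4↦5, 5↦2, 6↦2]  zeros at y ∈ ∅
Collecting zeros: affine points = {(0, 2), (0, 6), (1, 0), (1, 5), (2, 0), (2, 2), (3, 1), (3, 5)}.
Total count |C(F_7)_aff| = 8.


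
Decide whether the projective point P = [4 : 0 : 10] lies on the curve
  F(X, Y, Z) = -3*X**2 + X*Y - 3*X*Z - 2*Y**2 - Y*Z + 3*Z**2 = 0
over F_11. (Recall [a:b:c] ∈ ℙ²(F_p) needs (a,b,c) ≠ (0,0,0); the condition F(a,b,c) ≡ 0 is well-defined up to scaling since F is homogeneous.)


F(4,0,10) ≡ 0 (mod 11); P is on the curve.

Evaluate F(4, 0, 10) term-by-term (mod 11).
  -3*X**2 ↦ -3·16·1·1 = -48
  X*Y ↦ 1·4·0·1 = 0
  -3*X*Z ↦ -3·4·1·10 = -120
  -2*Y**2 ↦ -2·1·0·1 = 0
  -Y*Z ↦ -1·1·0·10 = 0
  3*Z**2 ↦ 3·1·1·100 = 300
Sum: F(4, 0, 10) = (-48) + (0) + (-120) + (0) + (0) + (300) = 132.
Reducing mod 11: 132 ≡ 0 (mod 11).
Since F(a, b, c) ≡ 0 (mod 11), P lies on the curve.


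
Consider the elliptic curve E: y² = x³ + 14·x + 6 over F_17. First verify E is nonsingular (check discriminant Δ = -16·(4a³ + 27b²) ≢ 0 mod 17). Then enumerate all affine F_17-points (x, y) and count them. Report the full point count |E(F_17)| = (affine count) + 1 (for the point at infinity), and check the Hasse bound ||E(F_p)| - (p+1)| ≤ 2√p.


Affine points = {(1, 2), (1, 15), (2, 5), (2, 12), (6, 0), (8, 1), (8, 16), (12, 7), (12, 10), (15, 2), (15, 15), (16, 5), (16, 12)}; affine count = 13; |E(F_17)| = 14.

Discriminant check: Δ ∝ 4a³ + 27b² = 4·14³ + 27·6² = 4·2744 + 27·36 ≡ 14 (mod 17). Nonzero ⇒ E is nonsingular.
For each x ∈ F_17, compute rhs = x³ + 14·x + 6 mod 17, then count y ∈ F_17 with y² ≡ rhs.
  x = 0: rhs = 6, matching y values: none (0 points).
  x = 1: rhs = 4, matching y values: 2, 15 (2 points).
  x = 2: rhs = 8, matching y values: 5, 12 (2 points).
  x = 3: rhs = 7, matching y values: none (0 points).
  x = 4: rhs = 7, matching y values: none (0 points).
  x = 5: rhs = 14, matching y values: none (0 points).
  x = 6: rhs = 0, matching y values: 0 (1 points).
  x = 7: rhs = 5, matching y values: none (0 points).
  x = 8: rhs = 1, matching y values: 1, 16 (2 points).
  x = 9: rhs = 11, matching y values: none (0 points).
  x = 10: rhs = 7, matching y values: none (0 points).
  x = 11: rhs = 12, matching y values: none (0 points).
  x = 12: rhs = 15, matching y values: 7, 10 (2 points).
  x = 13: rhs = 5, matching y values: none (0 points).
  x = 14: rhs = 5, matching y values: none (0 points).
  x = 15: rhs = 4, matching y values: 2, 15 (2 points).
  x = 16: rhs = 8, matching y values: 5, 12 (2 points).
Total affine count: 13.
Full point count |E(F_17)| = 13 + 1 = 14.
Hasse bound: |14 − (17+1)| = |-4| = 4 ≤ 2√17 ≈ 8.2462 ✓.


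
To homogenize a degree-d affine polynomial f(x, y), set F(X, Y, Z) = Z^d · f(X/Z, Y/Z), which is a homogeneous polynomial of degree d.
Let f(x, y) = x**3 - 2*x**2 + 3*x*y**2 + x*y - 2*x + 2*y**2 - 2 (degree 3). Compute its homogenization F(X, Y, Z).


F(X, Y, Z) = X**3 - 2*X**2*Z + 3*X*Y**2 + X*Y*Z - 2*X*Z**2 + 2*Y**2*Z - 2*Z**3

deg(f) = 3.
Substitute x = X/Z, y = Y/Z into f, then multiply by Z^3.
  monomial 1·x^3·y^0 ↦ 1·X^3·Y^0·Z^0.
  monomial -2·x^2·y^0 ↦ -2·X^2·Y^0·Z^1.
  monomial 3·x^1·y^2 ↦ 3·X^1·Y^2·Z^0.
  monomial 1·x^1·y^1 ↦ 1·X^1·Y^1·Z^1.
  monomial -2·x^1·y^0 ↦ -2·X^1·Y^0·Z^2.
  monomial 2·x^0·y^2 ↦ 2·X^0·Y^2·Z^1.
  monomial -2·x^0·y^0 ↦ -2·X^0·Y^0·Z^3.
Collecting: F(X, Y, Z) = X**3 - 2*X**2*Z + 3*X*Y**2 + X*Y*Z - 2*X*Z**2 + 2*Y**2*Z - 2*Z**3.


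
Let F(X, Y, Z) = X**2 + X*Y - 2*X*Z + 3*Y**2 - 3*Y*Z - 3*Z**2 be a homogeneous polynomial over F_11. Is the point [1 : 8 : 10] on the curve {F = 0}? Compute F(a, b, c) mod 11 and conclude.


F(1,8,10) ≡ 4 (mod 11); P is NOT on the curve.

Evaluate F(1, 8, 10) term-by-term (mod 11).
  X**2 ↦ 1·1·1·1 = 1
  X*Y ↦ 1·1·8·1 = 8
  -2*X*Z ↦ -2·1·1·10 = -20
  3*Y**2 ↦ 3·1·64·1 = 192
  -3*Y*Z ↦ -3·1·8·10 = -240
  -3*Z**2 ↦ -3·1·1·100 = -300
Sum: F(1, 8, 10) = (1) + (8) + (-20) + (192) + (-240) + (-300) = -359.
Reducing mod 11: -359 ≡ 4 (mod 11).
Since F(a, b, c) ≡ 4 ≠ 0 (mod 11), P does NOT lie on the curve.


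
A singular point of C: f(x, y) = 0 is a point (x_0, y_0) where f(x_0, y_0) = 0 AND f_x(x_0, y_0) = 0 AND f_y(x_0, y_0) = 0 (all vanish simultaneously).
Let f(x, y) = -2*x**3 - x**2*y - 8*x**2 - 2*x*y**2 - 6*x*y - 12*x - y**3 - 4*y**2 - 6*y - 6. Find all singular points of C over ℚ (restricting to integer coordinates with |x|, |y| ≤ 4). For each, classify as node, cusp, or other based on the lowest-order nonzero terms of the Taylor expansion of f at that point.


Singular points: {(-1, -1)}; classification: node.

Compute partial derivatives:
  f_x = -6*x**2 - 2*x*y - 16*x - 2*y**2 - 6*y - 12.
  f_y = -x**2 - 4*x*y - 6*x - 3*y**2 - 8*y - 6.
Scan x_0 ∈ {−4, ..., 4}. For each x_0, f_y(x_0, y) is a polynomial in y; find its integer roots y ∈ {−4, ..., 4}, then test f_x and f at those candidates.
  x = -4: f_y(-4, y) = -3*y**2 + 8*y + 2; no integer root y with |y| ≤ 4.
  x = -3: f_y(-3, y) = -3*y**2 + 4*y + 3; no integer root y with |y| ≤ 4.
  x = -2: f_y(-2, y) = 2 - 3*y**2; no integer root y with |y| ≤ 4.
  x = -1: f_y(-1, y) = -3*y**2 - 4*y - 1; vanishes at y ∈ {-1}. (-1, -1): f_x = 0, f = 0 — SINGULAR.
  x = 0: f_y(0, y) = -3*y**2 - 8*y - 6; no integer root y with |y| ≤ 4.
  x = 1: f_y(1, y) = -3*y**2 - 12*y - 13; no integer root y with |y| ≤ 4.
  x = 2: f_y(2, y) = -3*y**2 - 16*y - 22; no integer root y with |y| ≤ 4.
  x = 3: f_y(3, y) = -3*y**2 - 20*y - 33; vanishes at y ∈ {-3}. (3, -3): f_x = -96 ≠ 0.
  x = 4: f_y(4, y) = -3*y**2 - 24*y - 46; no integer root y with |y| ≤ 4.
Only singular point on the grid: (-1, -1).
Classify: substitute x = -1 + u, y = -1 + v and expand: f = -2*u**3 - u**2*v - u**2 - 2*u*v**2 - v**3 + v**2.
No constant or linear terms (consistent with a singular point). Quadratic part: -u**2 + v**2. Cubic part: -2*u**3 - u**2*v - 2*u*v**2 - v**3.
The quadratic part v**2 - u**2 = (v − u)(v + u) splits into two distinct linear factors, so there are two distinct tangent lines y − -1 = ±(x − -1) — this is a node (ordinary double point).
Classification: node.


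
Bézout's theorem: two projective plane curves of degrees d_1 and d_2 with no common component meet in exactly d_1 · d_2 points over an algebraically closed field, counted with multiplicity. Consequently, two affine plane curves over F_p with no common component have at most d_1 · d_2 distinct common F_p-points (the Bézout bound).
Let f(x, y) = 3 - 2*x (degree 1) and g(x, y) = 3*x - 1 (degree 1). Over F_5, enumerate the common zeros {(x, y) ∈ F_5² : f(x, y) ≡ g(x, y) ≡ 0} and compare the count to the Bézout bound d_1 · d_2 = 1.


Common zeros: ∅; count = 0; Bézout bound = 1.

deg(f) = 1, deg(g) = 1, so Bézout bound = 1.
Scan x ∈ F_5. For each x, list the y ∈ F_5 with f(x, y) ≡ 0 and those with g(x, y) ≡ 0 (mod 5); the common zeros in that column are the intersection.
  x = 0: f ≡ 0 at y ∈ ∅; g ≡ 0 at y ∈ ∅; common: ∅.
  x = 1: f ≡ 0 at y ∈ ∅; g ≡ 0 at y ∈ ∅; common: ∅.
  x = 2: f ≡ 0 at y ∈ ∅; g ≡ 0 at y ∈ {0, 1, 2, 3, 4}; common: ∅.
  x = 3: f ≡ 0 at y ∈ ∅; g ≡ 0 at y ∈ ∅; common: ∅.
  x = 4: f ≡ 0 at y ∈ {0, 1, 2, 3, 4}; g ≡ 0 at y ∈ ∅; common: ∅.
Collecting: common zeros = ∅, so the count is 0.
Comparison with the Bézout bound: 0 ≤ 1 = deg(f)·deg(g), as expected for curves with no common component (the affine F_5-count falls short of the bound because intersections may lie at infinity, over extension fields, or carry multiplicity).


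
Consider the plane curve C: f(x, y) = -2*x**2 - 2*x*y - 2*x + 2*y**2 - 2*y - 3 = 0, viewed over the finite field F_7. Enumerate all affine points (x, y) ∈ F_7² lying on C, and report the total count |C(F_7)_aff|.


Affine F_7-points: {(0, 4), (1, 0), (1, 2), (2, 4), (2, 6), (3, 2), (5, 0), (5, 6)}; count = 8.

For each of the 49 pairs (x, y) ∈ F_7², evaluate f(x, y) mod 7. Record the zeros.
  x = 0: [0↦4, 1↦4, 2↦1, 3↦2, 4↦0, 5↦2, 6↦1]  zeros at y ∈ {4}
  x = 1: [0↦0, 1↦5, 2↦0, 3↦6, 4↦2, 5↦2, 6↦6]  zeros at y ∈ {0, 2}
  x = 2: [0↦6, 1↦2, 2↦2, 3↦6, 4↦0, 5↦5, 6↦0]  zeros at y ∈ {4, 6}
  x = 3: [0↦1, 1↦2, 2↦0, 3↦2, 4↦1, 5↦4, 6↦4]  zeros at y ∈ {2}
  x = 4: [0↦6, 1↦5, 2↦1, 3↦1, 4↦5, 5↦6, 6↦4]  zeros at y ∈ ∅
  x = 5: [0↦0, 1↦4, 2↦5, 3↦3, 4↦5, 5↦4, 6↦0]  zeros at y ∈ {0, 6}
  x = 6: [0↦4, 1↦6, 2↦5, 3↦1, 4↦1, 5↦5, 6↦6]  zeros at y ∈ ∅
Collecting zeros: affine points = {(0, 4), (1, 0), (1, 2), (2, 4), (2, 6), (3, 2), (5, 0), (5, 6)}.
Total count |C(F_7)_aff| = 8.


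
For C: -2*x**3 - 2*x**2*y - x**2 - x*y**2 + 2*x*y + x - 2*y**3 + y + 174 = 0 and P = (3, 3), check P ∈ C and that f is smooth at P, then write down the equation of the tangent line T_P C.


Tangent line at P: -98*x - 83*y + 543 = 0.

Step 1: f(3, 3) = 0, so P lies on C.
Step 2: partial derivatives
  f_x(x, y) = -6*x**2 - 4*x*y - 2*x - y**2 + 2*y + 1, f_y(x, y) = -2*x**2 - 2*x*y + 2*x - 6*y**2 + 1.
  f_x(P) = -98, f_y(P) = -83 (gradient nonzero, so P is smooth).
Step 3: tangent line at P: -98·(x − 3) + -83·(y − 3) = 0.
Expanding: -98*x - 83*y + 543 = 0.


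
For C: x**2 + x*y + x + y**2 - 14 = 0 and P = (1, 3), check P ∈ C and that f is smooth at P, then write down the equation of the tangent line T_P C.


Tangent line at P: 6*x + 7*y - 27 = 0.

Step 1: f(1, 3) = 0, so P lies on C.
Step 2: partial derivatives
  f_x(x, y) = 2*x + y + 1, f_y(x, y) = x + 2*y.
  f_x(P) = 6, f_y(P) = 7 (gradient nonzero, so P is smooth).
Step 3: tangent line at P: 6·(x − 1) + 7·(y − 3) = 0.
Expanding: 6*x + 7*y - 27 = 0.
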